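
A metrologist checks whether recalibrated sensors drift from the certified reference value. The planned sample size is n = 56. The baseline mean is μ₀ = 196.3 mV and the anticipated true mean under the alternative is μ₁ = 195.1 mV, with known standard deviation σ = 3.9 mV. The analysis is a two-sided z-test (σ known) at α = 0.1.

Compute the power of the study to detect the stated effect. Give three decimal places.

Standardized effect: d = |μ₁ − μ₀| / σ = |195.1 − 196.3| / 3.9 = 0.3077
Noncentrality parameter: δ = d·√n = 0.3077 × √56 = 2.3026
Critical value for a two-sided test at α = 0.1: z_{α/2} = 1.645.
Power = Φ(δ − 1.645) + Φ(−δ − 1.645) = Φ(0.658) + Φ(-3.947) = 0.7446 + 0.0000 = 0.7447.

Power ≈ 0.745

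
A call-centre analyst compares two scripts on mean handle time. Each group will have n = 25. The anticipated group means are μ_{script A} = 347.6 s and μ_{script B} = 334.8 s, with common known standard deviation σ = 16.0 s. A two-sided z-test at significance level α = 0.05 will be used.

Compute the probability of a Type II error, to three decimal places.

Standardized effect: d = |μ_{script A} − μ_{script B}| / σ = |347.6 − 334.8| / 16.0 = 0.8000
Noncentrality parameter: δ = d·√(n/2) = 0.8000 × √(25/2) = 2.8284
Critical value for a two-sided test at α = 0.05: z_{α/2} = 1.960.
Power = Φ(δ − 1.960) + Φ(−δ − 1.960) = Φ(0.868) + Φ(-4.788) = 0.8074 + 0.0000 = 0.8074.
Type II error: β = 1 − power = 1 − 0.8074 = 0.1926.

β ≈ 0.193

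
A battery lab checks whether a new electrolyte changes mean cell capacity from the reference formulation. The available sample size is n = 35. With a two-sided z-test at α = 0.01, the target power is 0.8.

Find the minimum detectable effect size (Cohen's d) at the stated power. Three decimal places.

d ≈ 0.578

Need Φ(δ − 2.576) = 0.8, so δ = 2.576 + 0.842 = 3.417.
(Lower-tail contribution to power is negligible for δ > 0.)
δ = d·√n ⇒ d = δ/√n = 3.417/√35 = 0.5777.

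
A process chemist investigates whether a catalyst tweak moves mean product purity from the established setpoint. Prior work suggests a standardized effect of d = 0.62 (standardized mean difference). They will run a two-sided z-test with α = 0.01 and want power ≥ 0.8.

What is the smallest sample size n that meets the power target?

n = 31

For power 0.8 need Φ(δ − z_{0.005}) = 0.8, so δ = z_{0.005} + z_{0.20} = 2.576 + 0.842 = 3.417.
(For δ > 0 the lower-tail rejection region contributes negligibly to power, so the one-term inversion is standard.)
δ = d·√n ⇒ n = (δ/d)² = (3.417 / 0.62)² = 30.38.
Rounding up, n = 31.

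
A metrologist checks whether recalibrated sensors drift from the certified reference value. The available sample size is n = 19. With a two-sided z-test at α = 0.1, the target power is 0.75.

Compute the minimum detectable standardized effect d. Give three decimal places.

d ≈ 0.532

Need Φ(δ − 1.645) = 0.75, so δ = 1.645 + 0.674 = 2.319.
(The second rejection-region term Φ(−δ − z_{α/2}) is negligible and dropped.)
δ = d·√n ⇒ d = δ/√n = 2.319/√19 = 0.5321.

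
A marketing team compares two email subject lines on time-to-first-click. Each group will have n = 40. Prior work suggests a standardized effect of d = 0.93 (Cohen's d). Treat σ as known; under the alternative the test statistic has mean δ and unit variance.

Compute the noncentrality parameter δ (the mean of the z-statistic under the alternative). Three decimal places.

δ ≈ 4.159

δ = d·√(n/2) = 0.93 × √(40/2) = 4.1591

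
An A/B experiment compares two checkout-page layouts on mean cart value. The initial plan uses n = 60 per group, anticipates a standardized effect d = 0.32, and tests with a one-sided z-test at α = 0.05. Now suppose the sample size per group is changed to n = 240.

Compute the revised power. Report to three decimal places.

With n = 240 per group: δ = d·√(n/2) = 0.32 × √(240/2) = 3.5054. Critical value z_{0.05} = 1.645.
Revised power = Φ(δ − 1.645) = Φ(1.861) = 0.9686.

Power ≈ 0.969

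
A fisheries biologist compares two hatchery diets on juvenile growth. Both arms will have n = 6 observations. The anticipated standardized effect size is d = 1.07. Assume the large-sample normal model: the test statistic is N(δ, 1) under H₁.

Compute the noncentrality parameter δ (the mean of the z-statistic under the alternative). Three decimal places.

The noncentrality parameter scales effect size by the design's sample-size factor: δ = d·√(n/2) = 1.07 × √(6/2) = 1.8533

δ ≈ 1.853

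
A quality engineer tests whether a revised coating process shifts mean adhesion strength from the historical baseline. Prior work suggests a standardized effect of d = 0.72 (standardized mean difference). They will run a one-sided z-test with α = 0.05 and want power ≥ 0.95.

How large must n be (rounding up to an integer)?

n = 21

Set Φ(δ − 1.645) = 0.95; then δ − 1.645 = Φ⁻¹(0.95) = 1.645, giving δ = 3.290.
δ = d·√n ⇒ n = (δ/d)² = (3.290 / 0.72)² = 20.88.
Round up to the next whole unit.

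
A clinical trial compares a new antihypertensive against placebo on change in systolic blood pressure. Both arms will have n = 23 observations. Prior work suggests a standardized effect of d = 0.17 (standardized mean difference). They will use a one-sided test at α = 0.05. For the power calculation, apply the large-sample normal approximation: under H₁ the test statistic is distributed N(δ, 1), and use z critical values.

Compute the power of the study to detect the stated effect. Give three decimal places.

Noncentrality parameter: δ = d·√(n/2) = 0.17 × √(23/2) = 0.5765
One-sided α = 0.05 → critical value z_{0.05} = 1.645.
Power = Φ(δ − 1.645) = Φ(-1.068) = 0.1427.

Power ≈ 0.143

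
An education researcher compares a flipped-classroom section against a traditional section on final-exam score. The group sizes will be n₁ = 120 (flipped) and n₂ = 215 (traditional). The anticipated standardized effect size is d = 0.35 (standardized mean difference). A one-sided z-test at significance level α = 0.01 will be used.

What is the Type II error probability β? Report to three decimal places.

β ≈ 0.228

Noncentrality parameter: δ = d / √(1/n₁ + 1/n₂) = 0.35 / √(1/120 + 1/215) = 3.0715
Critical value for a one-sided test at α = 0.01: z_α = 2.326.
Power = Φ(δ − 2.326) = Φ(0.745) = 0.7719.
Type II error: β = 1 − power = 1 − 0.7719 = 0.2281.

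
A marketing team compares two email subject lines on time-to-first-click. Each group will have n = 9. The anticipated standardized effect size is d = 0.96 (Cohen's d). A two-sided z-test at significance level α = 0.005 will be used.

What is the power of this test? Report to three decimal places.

Noncentrality parameter: δ = d·√(n/2) = 0.96 × √(9/2) = 2.0365
Two-sided α = 0.005 → critical value z_{0.0025} = 2.807.
Power = Φ(δ − 2.807) + Φ(−δ − 2.807) = Φ(-0.771) + Φ(-4.844) = 0.2205 + 0.0000 = 0.2205.

Power ≈ 0.220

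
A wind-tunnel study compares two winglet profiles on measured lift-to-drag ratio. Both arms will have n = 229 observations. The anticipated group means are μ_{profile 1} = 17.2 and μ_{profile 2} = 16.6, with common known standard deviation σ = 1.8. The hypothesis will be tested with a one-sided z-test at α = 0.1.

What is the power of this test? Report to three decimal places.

Standardized effect: d = |μ_{profile 1} − μ_{profile 2}| / σ = |17.2 − 16.6| / 1.8 = 0.3333
Noncentrality parameter: δ = d·√(n/2) = 0.3333 × √(229/2) = 3.5668
One-sided α = 0.1 → critical value z_{0.1} = 1.282.
Power = Φ(δ − 1.282) = Φ(2.285) = 0.9889.

Power ≈ 0.989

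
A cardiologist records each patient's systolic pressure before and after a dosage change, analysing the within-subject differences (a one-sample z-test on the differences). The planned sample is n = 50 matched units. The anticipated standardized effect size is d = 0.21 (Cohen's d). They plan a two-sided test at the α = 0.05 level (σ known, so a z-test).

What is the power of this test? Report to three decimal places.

Noncentrality parameter: δ = d·√n = 0.21 × √50 = 1.4849
Critical value for a two-sided test at α = 0.05: z_{α/2} = 1.960.
Power = Φ(δ − 1.960) + Φ(−δ − 1.960) = Φ(-0.475) + Φ(-3.445) = 0.3174 + 0.0003 = 0.3177.

Power ≈ 0.318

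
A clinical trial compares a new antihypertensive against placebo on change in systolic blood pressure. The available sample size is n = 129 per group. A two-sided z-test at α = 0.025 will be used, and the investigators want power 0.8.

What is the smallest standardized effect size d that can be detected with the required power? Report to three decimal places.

d ≈ 0.384

Need Φ(δ − 2.241) = 0.8, so δ = 2.241 + 0.842 = 3.083.
(The second rejection-region term Φ(−δ − z_{α/2}) is negligible and dropped.)
δ = d·√(n/2) ⇒ d = δ/√(n/2) = 3.083/√(129/2) = 0.3839.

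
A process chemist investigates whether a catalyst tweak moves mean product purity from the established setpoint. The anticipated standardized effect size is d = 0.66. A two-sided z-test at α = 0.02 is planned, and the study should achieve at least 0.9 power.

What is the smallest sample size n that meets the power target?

For power 0.9 need Φ(δ − z_{0.01}) = 0.9, so δ = z_{0.01} + z_{0.10} = 2.326 + 1.282 = 3.608.
(Ignoring the negligible lower-tail rejection probability gives the usual closed-form inversion.)
δ = d·√n ⇒ n = (δ/d)² = (3.608 / 0.66)² = 29.88.
Rounding up, n = 30.

n = 30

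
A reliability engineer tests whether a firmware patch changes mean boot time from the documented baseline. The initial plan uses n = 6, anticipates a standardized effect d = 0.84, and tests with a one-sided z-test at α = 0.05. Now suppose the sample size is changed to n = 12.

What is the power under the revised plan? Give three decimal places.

With n = 12: δ = d·√n = 0.84 × √12 = 2.9098. Critical value z_{0.05} = 1.645.
Revised power = P(Z > 1.645 − δ) = Φ(1.265) = 0.8971.

Power ≈ 0.897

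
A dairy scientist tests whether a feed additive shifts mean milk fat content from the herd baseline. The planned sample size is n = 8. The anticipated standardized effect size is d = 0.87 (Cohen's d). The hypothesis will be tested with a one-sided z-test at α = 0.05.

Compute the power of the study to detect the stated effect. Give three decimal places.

Power ≈ 0.793

Noncentrality parameter: δ = d·√n = 0.87 × √8 = 2.4607
Critical value for a one-sided test at α = 0.05: z_α = 1.645.
Power = P(Z > 1.645 − δ) = Φ(0.816) = 0.7927.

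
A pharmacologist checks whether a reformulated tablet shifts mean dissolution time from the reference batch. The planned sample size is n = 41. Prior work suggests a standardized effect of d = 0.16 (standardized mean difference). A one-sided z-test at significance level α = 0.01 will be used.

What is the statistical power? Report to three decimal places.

Noncentrality parameter: δ = d·√n = 0.16 × √41 = 1.0245
Critical value for a one-sided test at α = 0.01: z_α = 2.326.
Power = Φ(δ − 2.326) = Φ(-1.302) = 0.0965.

Power ≈ 0.096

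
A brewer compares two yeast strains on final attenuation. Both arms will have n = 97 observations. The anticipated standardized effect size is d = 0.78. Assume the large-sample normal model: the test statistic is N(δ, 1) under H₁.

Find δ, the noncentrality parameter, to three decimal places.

The noncentrality parameter scales effect size by the design's sample-size factor: δ = d·√(n/2) = 0.78 × √(97/2) = 5.4321

δ ≈ 5.432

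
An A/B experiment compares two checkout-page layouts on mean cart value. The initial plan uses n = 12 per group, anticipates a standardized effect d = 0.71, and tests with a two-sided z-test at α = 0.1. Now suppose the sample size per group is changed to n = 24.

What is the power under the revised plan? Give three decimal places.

With n = 24 per group: δ = d·√(n/2) = 0.71 × √(24/2) = 2.4595. Critical value z_{0.05} = 1.645.
Revised power = Φ(δ − 1.645) + Φ(−δ − 1.645) = Φ(0.815) + Φ(-4.104) = 0.7924 + 0.0000 = 0.7924.

Power ≈ 0.792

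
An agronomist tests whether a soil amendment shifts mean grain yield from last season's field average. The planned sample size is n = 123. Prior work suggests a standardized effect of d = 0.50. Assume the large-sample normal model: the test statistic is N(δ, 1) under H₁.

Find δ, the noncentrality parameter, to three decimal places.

δ ≈ 5.545

δ = d·√n = 0.50 × √123 = 5.5453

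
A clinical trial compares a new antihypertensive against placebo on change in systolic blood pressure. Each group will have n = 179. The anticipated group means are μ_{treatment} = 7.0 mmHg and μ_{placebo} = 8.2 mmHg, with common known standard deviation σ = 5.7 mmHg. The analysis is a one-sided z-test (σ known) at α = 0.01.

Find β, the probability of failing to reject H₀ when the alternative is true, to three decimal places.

β ≈ 0.631

Standardized effect: d = |μ_{treatment} − μ_{placebo}| / σ = |7.0 − 8.2| / 5.7 = 0.2105
Noncentrality parameter: δ = d·√(n/2) = 0.2105 × √(179/2) = 1.9917
One-sided α = 0.01 → critical value z_{0.01} = 2.326.
Power = P(Z > 2.326 − δ) = Φ(-0.335) = 0.3689.
Type II error: β = 1 − power = 1 − 0.3689 = 0.6311.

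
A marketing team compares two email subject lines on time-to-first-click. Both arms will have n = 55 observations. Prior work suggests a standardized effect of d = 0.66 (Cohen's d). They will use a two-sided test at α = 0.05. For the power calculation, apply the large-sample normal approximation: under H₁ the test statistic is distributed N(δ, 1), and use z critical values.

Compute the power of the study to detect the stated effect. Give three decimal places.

Noncentrality parameter: δ = d·√(n/2) = 0.66 × √(55/2) = 3.4611
Critical value for a two-sided test at α = 0.05: z_{α/2} = 1.960.
Power = Φ(δ − 1.960) + Φ(−δ − 1.960) = Φ(1.501) + Φ(-5.421) = 0.9333 + 0.0000 = 0.9333.

Power ≈ 0.933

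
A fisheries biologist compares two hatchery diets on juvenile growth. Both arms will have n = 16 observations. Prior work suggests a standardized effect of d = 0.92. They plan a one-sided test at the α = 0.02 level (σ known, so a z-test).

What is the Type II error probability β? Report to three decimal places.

β ≈ 0.292

Noncentrality parameter: δ = d·√(n/2) = 0.92 × √(16/2) = 2.6022
One-sided α = 0.02 → critical value z_{0.02} = 2.054.
Power = Φ(δ − 2.054) = Φ(0.548) = 0.7083.
Type II error: β = 1 − power = 1 − 0.7083 = 0.2917.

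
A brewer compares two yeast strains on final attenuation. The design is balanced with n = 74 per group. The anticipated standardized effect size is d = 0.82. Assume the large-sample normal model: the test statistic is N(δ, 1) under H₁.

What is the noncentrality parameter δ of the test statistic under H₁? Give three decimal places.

δ ≈ 4.988

The noncentrality parameter scales effect size by the design's sample-size factor: δ = d·√(n/2) = 0.82 × √(74/2) = 4.9879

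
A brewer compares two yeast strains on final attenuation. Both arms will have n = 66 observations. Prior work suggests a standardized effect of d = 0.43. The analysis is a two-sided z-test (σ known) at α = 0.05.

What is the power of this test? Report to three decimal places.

Power ≈ 0.695

Noncentrality parameter: δ = d·√(n/2) = 0.43 × √(66/2) = 2.4702
Two-sided α = 0.05 → critical value z_{0.025} = 1.960.
Power = Φ(δ − 1.960) + Φ(−δ − 1.960) = Φ(0.510) + Φ(-4.430) = 0.6950 + 0.0000 = 0.6950.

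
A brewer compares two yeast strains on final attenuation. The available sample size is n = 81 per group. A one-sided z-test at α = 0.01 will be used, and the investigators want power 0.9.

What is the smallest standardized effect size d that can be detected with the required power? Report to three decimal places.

Need Φ(δ − 2.326) = 0.9, so δ = 2.326 + 1.282 = 3.608.
δ = d·√(n/2) ⇒ d = δ/√(n/2) = 3.608/√(81/2) = 0.5669.

d ≈ 0.567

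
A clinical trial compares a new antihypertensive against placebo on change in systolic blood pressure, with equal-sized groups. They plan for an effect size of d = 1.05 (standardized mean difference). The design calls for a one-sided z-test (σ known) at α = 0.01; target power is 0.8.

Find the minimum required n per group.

For power 0.8 need Φ(δ − z_{0.01}) = 0.8, so δ = z_{0.01} + z_{0.20} = 2.326 + 0.842 = 3.168.
δ = d·√(n/2) ⇒ n = 2(δ/d)² = 2 × (3.168 / 1.05)² = 18.21.
Rounding up, n = 19 per group.

n = 19 per group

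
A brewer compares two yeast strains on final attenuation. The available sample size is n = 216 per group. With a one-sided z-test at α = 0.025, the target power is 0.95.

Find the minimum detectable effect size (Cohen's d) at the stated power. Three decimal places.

Required noncentrality: δ = z_{0.025} + z_{0.05} = 1.960 + 1.645 = 3.605.
δ = d·√(n/2) ⇒ d = δ/√(n/2) = 3.605/√(216/2) = 0.3469.

d ≈ 0.347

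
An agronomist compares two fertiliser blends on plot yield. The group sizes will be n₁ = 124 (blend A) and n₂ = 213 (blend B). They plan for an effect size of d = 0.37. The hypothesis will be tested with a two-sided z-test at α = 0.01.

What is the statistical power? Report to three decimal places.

Power ≈ 0.758

Noncentrality parameter: λ = d / √(1/n₁ + 1/n₂) = 0.37 / √(1/124 + 1/213) = 3.2756
Critical value for a two-sided test at α = 0.01: z_{α/2} = 2.576.
Power = Φ(λ − 2.576) + Φ(−λ − 2.576) = Φ(0.700) + Φ(-5.851) = 0.7580 + 0.0000 = 0.7580.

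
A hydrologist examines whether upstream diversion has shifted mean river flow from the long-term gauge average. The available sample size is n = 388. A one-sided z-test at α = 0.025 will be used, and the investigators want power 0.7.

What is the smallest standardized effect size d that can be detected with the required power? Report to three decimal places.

d ≈ 0.126

Required noncentrality: δ = z_{0.025} + z_{0.30} = 1.960 + 0.524 = 2.484.
δ = d·√n ⇒ d = δ/√n = 2.484/√388 = 0.1261.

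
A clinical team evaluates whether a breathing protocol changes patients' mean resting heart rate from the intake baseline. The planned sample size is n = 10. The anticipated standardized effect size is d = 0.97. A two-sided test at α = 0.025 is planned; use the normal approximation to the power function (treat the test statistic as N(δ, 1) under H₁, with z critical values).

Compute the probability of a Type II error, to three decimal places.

β ≈ 0.204

Noncentrality parameter: δ = d·√n = 0.97 × √10 = 3.0674
Critical value for a two-sided test at α = 0.025: z_{α/2} = 2.241.
Power = Φ(δ − 2.241) + Φ(−δ − 2.241) = Φ(0.826) + Φ(-5.309) = 0.7956 + 0.0000 = 0.7956.
Type II error: β = 1 − power = 1 − 0.7956 = 0.2044.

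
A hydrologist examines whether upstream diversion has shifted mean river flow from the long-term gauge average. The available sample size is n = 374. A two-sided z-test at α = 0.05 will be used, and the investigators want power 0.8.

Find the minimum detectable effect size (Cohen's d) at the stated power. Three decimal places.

Required noncentrality: δ = z_{0.025} + z_{0.20} = 1.960 + 0.842 = 2.802.
(Lower-tail contribution to power is negligible for δ > 0.)
δ = d·√n ⇒ d = δ/√n = 2.802/√374 = 0.1449.

d ≈ 0.145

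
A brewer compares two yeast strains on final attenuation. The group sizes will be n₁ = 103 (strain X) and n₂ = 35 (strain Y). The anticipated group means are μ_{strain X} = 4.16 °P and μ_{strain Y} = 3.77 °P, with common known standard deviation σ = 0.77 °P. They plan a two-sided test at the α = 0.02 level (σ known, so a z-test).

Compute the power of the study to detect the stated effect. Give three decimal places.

Standardized effect: d = |μ_{strain X} − μ_{strain Y}| / σ = |4.16 − 3.77| / 0.77 = 0.5065
Noncentrality parameter: δ = d / √(1/n₁ + 1/n₂) = 0.5065 / √(1/103 + 1/35) = 2.5887
Two-sided α = 0.02 → critical value z_{0.01} = 2.326.
Power = Φ(δ − 2.326) + Φ(−δ − 2.326) = Φ(0.262) + Φ(-4.915) = 0.6035 + 0.0000 = 0.6035.

Power ≈ 0.603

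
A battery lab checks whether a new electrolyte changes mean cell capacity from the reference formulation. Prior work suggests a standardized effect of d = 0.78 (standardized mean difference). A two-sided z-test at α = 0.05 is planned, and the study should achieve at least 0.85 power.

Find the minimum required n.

n = 15

For power 0.85 need Φ(δ − z_{0.025}) = 0.85, so δ = z_{0.025} + z_{0.15} = 1.960 + 1.036 = 2.996.
(The Φ(−δ − z_{α/2}) term is vanishingly small for δ > 0 and is dropped in the standard sample-size formula.)
δ = d·√n ⇒ n = (δ/d)² = (2.996 / 0.78)² = 14.76.
Round up to the next whole unit.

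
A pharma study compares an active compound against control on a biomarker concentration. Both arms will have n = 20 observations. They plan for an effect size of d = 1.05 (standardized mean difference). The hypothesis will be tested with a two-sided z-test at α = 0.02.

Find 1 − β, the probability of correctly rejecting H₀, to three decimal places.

Noncentrality parameter: δ = d·√(n/2) = 1.05 × √(20/2) = 3.3204
Critical value for a two-sided test at α = 0.02: z_{α/2} = 2.326.
Power = Φ(δ − 2.326) + Φ(−δ − 2.326) = Φ(0.994) + Φ(-5.647) = 0.8399 + 0.0000 = 0.8399.

Power ≈ 0.840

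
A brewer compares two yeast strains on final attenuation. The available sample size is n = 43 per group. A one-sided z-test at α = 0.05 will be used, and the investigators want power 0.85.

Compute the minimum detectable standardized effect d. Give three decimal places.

d ≈ 0.578

Need Φ(δ − 1.645) = 0.85, so δ = 1.645 + 1.036 = 2.681.
δ = d·√(n/2) ⇒ d = δ/√(n/2) = 2.681/√(43/2) = 0.5783.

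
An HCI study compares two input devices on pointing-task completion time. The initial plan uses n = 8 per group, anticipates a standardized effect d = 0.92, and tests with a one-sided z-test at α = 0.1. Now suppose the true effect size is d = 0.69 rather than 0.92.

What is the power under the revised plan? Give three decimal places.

Power ≈ 0.539

With d = 0.69: δ = d·√(n/2) = 0.69 × √(8/2) = 1.3800. Critical value z_{0.1} = 1.282.
Revised power = Φ(δ − 1.282) = Φ(0.098) = 0.5392.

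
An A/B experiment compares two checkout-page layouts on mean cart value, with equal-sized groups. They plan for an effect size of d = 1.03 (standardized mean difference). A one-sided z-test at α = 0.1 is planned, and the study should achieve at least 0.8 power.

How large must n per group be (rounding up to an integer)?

For power 0.8 need Φ(δ − z_{0.1}) = 0.8, so δ = z_{0.1} + z_{0.20} = 1.282 + 0.842 = 2.123.
δ = d·√(n/2) ⇒ n = 2(δ/d)² = 2 × (2.123 / 1.03)² = 8.50.
Round up to the next whole unit.

n = 9 per group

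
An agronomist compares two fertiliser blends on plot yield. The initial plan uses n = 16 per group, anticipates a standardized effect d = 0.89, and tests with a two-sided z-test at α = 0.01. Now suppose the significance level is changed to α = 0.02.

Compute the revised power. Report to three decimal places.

Power ≈ 0.576

δ = d·√(n/2) = 0.89 × √(16/2) = 2.5173 (unchanged). New critical value: z_{0.01} = 2.326.
Revised power = Φ(δ − 2.326) + Φ(−δ − 2.326) = Φ(0.191) + Φ(-4.844) = 0.5757 + 0.0000 = 0.5757.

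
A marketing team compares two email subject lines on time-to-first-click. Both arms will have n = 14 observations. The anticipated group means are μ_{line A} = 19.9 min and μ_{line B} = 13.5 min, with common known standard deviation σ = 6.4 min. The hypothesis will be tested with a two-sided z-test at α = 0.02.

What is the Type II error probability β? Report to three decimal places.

β ≈ 0.375

Standardized effect: d = |μ_{line A} − μ_{line B}| / σ = |19.9 − 13.5| / 6.4 = 1.0000
Noncentrality parameter: δ = d·√(n/2) = 1.0000 × √(14/2) = 2.6458
Two-sided α = 0.02 → critical value z_{0.01} = 2.326.
Power = Φ(δ − 2.326) + Φ(−δ − 2.326) = Φ(0.319) + Φ(-4.972) = 0.6253 + 0.0000 = 0.6253.
Type II error: β = 1 − power = 1 − 0.6253 = 0.3747.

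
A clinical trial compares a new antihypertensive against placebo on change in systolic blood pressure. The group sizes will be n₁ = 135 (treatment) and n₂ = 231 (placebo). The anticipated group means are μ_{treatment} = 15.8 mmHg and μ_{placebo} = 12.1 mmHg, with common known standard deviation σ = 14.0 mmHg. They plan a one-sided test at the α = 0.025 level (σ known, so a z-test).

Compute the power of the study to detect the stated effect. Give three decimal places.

Power ≈ 0.684

Standardized effect: d = |μ_{treatment} − μ_{placebo}| / σ = |15.8 − 12.1| / 14.0 = 0.2643
Noncentrality parameter: δ = d / √(1/n₁ + 1/n₂) = 0.2643 / √(1/135 + 1/231) = 2.4395
Critical value for a one-sided test at α = 0.025: z_α = 1.960.
Power = P(Z > 1.960 − δ) = Φ(0.480) = 0.6842.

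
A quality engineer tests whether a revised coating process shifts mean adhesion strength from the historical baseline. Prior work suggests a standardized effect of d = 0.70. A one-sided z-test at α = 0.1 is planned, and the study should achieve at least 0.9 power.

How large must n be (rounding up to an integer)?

For power 0.9 need Φ(δ − z_{0.1}) = 0.9, so δ = z_{0.1} + z_{0.10} = 1.282 + 1.282 = 2.563.
δ = d·√n ⇒ n = (δ/d)² = (2.563 / 0.70)² = 13.41.
Round up to the next whole unit.

n = 14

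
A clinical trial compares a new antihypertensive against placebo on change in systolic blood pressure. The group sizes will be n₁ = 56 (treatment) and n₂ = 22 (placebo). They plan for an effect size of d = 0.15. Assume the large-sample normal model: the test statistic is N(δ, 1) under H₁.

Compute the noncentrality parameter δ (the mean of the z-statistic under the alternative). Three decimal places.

δ = d / √(1/n₁ + 1/n₂) = 0.15 / √(1/56 + 1/22) = 0.5961

δ ≈ 0.596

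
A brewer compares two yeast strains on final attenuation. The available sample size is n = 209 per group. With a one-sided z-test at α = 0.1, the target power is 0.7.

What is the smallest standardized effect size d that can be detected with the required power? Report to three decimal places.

d ≈ 0.177

Need Φ(δ − 1.282) = 0.7, so δ = 1.282 + 0.524 = 1.806.
δ = d·√(n/2) ⇒ d = δ/√(n/2) = 1.806/√(209/2) = 0.1767.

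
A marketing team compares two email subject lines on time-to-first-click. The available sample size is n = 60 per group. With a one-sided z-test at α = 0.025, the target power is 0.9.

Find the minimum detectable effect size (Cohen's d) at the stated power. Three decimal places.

d ≈ 0.592

Need Φ(δ − 1.960) = 0.9, so δ = 1.960 + 1.282 = 3.242.
δ = d·√(n/2) ⇒ d = δ/√(n/2) = 3.242/√(60/2) = 0.5918.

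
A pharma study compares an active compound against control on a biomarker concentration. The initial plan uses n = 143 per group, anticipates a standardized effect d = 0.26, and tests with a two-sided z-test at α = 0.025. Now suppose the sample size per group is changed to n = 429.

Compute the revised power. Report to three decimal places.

Power ≈ 0.941

With n = 429 per group: δ = d·√(n/2) = 0.26 × √(429/2) = 3.8079. Critical value z_{0.0125} = 2.241.
Revised power = Φ(δ − 2.241) + Φ(−δ − 2.241) = Φ(1.567) + Φ(-6.049) = 0.9414 + 0.0000 = 0.9414.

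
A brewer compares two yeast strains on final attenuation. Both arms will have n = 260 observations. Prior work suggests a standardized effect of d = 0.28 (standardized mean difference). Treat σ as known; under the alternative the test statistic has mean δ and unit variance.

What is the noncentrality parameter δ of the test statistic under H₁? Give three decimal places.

The noncentrality parameter scales effect size by the design's sample-size factor: δ = d·√(n/2) = 0.28 × √(260/2) = 3.1925

δ ≈ 3.192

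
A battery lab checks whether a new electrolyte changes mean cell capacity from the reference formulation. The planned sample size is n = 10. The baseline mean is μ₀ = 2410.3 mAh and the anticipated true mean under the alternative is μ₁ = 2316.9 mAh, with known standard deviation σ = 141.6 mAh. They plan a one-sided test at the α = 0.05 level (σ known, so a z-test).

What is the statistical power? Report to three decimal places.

Standardized effect: d = |μ₁ − μ₀| / σ = |2316.9 − 2410.3| / 141.6 = 0.6596
Noncentrality parameter: δ = d·√n = 0.6596 × √10 = 2.0859
One-sided α = 0.05 → critical value z_{0.05} = 1.645.
Power = Φ(δ − 1.645) = Φ(0.441) = 0.6704.

Power ≈ 0.670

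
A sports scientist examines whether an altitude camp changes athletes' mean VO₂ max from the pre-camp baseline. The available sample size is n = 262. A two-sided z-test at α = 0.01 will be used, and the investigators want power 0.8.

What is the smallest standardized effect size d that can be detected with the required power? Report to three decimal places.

d ≈ 0.211

Required noncentrality: δ = z_{0.005} + z_{0.20} = 2.576 + 0.842 = 3.417.
(Lower-tail contribution to power is negligible for δ > 0.)
δ = d·√n ⇒ d = δ/√n = 3.417/√262 = 0.2111.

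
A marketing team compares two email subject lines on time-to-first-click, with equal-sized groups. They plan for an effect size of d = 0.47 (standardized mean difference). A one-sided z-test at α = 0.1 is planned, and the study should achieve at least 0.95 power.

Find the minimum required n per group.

Set Φ(δ − 1.282) = 0.95; then δ − 1.282 = Φ⁻¹(0.95) = 1.645, giving δ = 2.926.
δ = d·√(n/2) ⇒ n = 2(δ/d)² = 2 × (2.926 / 0.47)² = 77.54.
Round up to the next whole unit.

n = 78 per group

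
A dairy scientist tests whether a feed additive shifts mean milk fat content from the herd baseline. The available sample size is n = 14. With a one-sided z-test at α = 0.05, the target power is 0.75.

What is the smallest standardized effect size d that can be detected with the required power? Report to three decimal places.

Required noncentrality: δ = z_{0.05} + z_{0.25} = 1.645 + 0.674 = 2.319.
δ = d·√n ⇒ d = δ/√n = 2.319/√14 = 0.6199.

d ≈ 0.620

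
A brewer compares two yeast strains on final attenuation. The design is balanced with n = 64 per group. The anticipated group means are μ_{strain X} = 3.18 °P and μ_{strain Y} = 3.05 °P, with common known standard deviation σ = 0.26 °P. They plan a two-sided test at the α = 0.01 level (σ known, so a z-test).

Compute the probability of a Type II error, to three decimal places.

Standardized effect: d = |μ_{strain X} − μ_{strain Y}| / σ = |3.18 − 3.05| / 0.26 = 0.5000
Noncentrality parameter: δ = d·√(n/2) = 0.5000 × √(64/2) = 2.8284
Two-sided α = 0.01 → critical value z_{0.005} = 2.576.
Power = Φ(δ − 2.576) + Φ(−δ − 2.576) = Φ(0.253) + Φ(-5.404) = 0.5997 + 0.0000 = 0.5997.
Type II error: β = 1 − power = 1 − 0.5997 = 0.4003.

β ≈ 0.400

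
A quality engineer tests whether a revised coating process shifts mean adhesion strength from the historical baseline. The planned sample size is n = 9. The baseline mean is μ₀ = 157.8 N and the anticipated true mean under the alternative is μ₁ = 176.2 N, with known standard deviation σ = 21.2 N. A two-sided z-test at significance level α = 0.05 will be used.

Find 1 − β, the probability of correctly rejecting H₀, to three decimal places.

Power ≈ 0.740

Standardized effect: d = |μ₁ − μ₀| / σ = |176.2 − 157.8| / 21.2 = 0.8679
Noncentrality parameter: δ = d·√n = 0.8679 × √9 = 2.6038
Two-sided α = 0.05 → critical value z_{0.025} = 1.960.
Power = Φ(δ − 1.960) + Φ(−δ − 1.960) = Φ(0.644) + Φ(-4.564) = 0.7402 + 0.0000 = 0.7402.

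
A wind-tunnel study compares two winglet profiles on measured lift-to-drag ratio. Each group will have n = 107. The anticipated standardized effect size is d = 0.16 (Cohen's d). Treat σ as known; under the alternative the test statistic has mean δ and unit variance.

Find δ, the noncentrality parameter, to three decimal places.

δ = d·√(n/2) = 0.16 × √(107/2) = 1.1703

δ ≈ 1.170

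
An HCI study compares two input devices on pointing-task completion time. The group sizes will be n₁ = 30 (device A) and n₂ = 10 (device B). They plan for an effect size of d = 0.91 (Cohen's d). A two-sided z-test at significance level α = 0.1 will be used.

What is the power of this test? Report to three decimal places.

Noncentrality parameter: δ = d / √(1/n₁ + 1/n₂) = 0.91 / √(1/30 + 1/10) = 2.4921
Critical value for a two-sided test at α = 0.1: z_{α/2} = 1.645.
Power = Φ(δ − 1.645) + Φ(−δ − 1.645) = Φ(0.847) + Φ(-4.137) = 0.8016 + 0.0000 = 0.8016.

Power ≈ 0.802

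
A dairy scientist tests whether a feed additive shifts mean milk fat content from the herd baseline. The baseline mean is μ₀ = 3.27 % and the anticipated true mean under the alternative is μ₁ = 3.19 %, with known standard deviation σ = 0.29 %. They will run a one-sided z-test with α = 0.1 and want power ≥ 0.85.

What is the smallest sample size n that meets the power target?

Standardized effect: d = |μ₁ − μ₀| / σ = |3.19 − 3.27| / 0.29 = 0.2759
Set Φ(δ − 1.282) = 0.85; then δ − 1.282 = Φ⁻¹(0.85) = 1.036, giving δ = 2.318.
δ = d·√n ⇒ n = (δ/d)² = (2.318 / 0.2759)² = 70.61.
Rounding up, n = 71.

n = 71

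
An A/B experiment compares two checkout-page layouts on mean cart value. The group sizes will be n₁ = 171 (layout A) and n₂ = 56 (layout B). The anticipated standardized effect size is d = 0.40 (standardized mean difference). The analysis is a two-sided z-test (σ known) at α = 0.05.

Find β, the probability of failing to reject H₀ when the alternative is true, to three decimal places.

Noncentrality parameter: δ = d / √(1/n₁ + 1/n₂) = 0.40 / √(1/171 + 1/56) = 2.5980
Critical value for a two-sided test at α = 0.05: z_{α/2} = 1.960.
Power = Φ(δ − 1.960) + Φ(−δ − 1.960) = Φ(0.638) + Φ(-4.558) = 0.7383 + 0.0000 = 0.7383.
Type II error: β = 1 − power = 1 − 0.7383 = 0.2617.

β ≈ 0.262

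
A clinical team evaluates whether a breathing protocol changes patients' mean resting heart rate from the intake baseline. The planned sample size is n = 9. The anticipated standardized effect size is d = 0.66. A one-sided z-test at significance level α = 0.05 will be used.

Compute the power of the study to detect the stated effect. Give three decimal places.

Power ≈ 0.631

Noncentrality parameter: δ = d·√n = 0.66 × √9 = 1.9800
One-sided α = 0.05 → critical value z_{0.05} = 1.645.
Power = Φ(δ − 1.645) = Φ(0.335) = 0.6312.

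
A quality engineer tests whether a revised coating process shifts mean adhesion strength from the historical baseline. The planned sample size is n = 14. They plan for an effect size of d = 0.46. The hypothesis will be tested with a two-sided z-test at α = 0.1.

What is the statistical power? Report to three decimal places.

Noncentrality parameter: δ = d·√n = 0.46 × √14 = 1.7212
Two-sided α = 0.1 → critical value z_{0.05} = 1.645.
Power = Φ(δ − 1.645) + Φ(−δ − 1.645) = Φ(0.076) + Φ(-3.366) = 0.5304 + 0.0004 = 0.5308.

Power ≈ 0.531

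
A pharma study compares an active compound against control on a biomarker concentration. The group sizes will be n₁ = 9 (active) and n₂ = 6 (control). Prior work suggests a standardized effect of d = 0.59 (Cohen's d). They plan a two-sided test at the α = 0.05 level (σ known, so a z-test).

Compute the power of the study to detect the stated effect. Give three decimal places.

Noncentrality parameter: δ = d / √(1/n₁ + 1/n₂) = 0.59 / √(1/9 + 1/6) = 1.1194
Critical value for a two-sided test at α = 0.05: z_{α/2} = 1.960.
Power = Φ(δ − 1.960) + Φ(−δ − 1.960) = Φ(-0.841) + Φ(-3.079) = 0.2003 + 0.0010 = 0.2013.

Power ≈ 0.201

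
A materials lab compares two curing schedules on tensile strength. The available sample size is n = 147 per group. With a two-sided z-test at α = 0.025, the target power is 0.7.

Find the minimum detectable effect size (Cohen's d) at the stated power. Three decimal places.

Required noncentrality: δ = z_{0.0125} + z_{0.30} = 2.241 + 0.524 = 2.766.
(The second rejection-region term Φ(−δ − z_{α/2}) is negligible and dropped.)
δ = d·√(n/2) ⇒ d = δ/√(n/2) = 2.766/√(147/2) = 0.3226.

d ≈ 0.323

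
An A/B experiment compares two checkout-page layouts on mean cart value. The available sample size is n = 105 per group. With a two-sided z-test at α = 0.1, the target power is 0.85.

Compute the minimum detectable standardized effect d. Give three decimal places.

Need Φ(δ − 1.645) = 0.85, so δ = 1.645 + 1.036 = 2.681.
(The second rejection-region term Φ(−δ − z_{α/2}) is negligible and dropped.)
δ = d·√(n/2) ⇒ d = δ/√(n/2) = 2.681/√(105/2) = 0.3701.

d ≈ 0.370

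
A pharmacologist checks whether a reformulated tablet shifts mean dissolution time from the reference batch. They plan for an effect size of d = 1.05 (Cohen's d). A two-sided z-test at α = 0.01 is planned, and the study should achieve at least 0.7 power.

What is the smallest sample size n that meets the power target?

n = 9

Set Φ(δ − 2.576) = 0.7; then δ − 2.576 = Φ⁻¹(0.7) = 0.524, giving δ = 3.100.
(Ignoring the negligible lower-tail rejection probability gives the usual closed-form inversion.)
δ = d·√n ⇒ n = (δ/d)² = (3.100 / 1.05)² = 8.72.
Rounding up, n = 9.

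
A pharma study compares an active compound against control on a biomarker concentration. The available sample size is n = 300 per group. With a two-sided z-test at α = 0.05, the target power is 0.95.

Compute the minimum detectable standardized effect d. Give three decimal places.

d ≈ 0.294

Need Φ(δ − 1.960) = 0.95, so δ = 1.960 + 1.645 = 3.605.
(The second rejection-region term Φ(−δ − z_{α/2}) is negligible and dropped.)
δ = d·√(n/2) ⇒ d = δ/√(n/2) = 3.605/√(300/2) = 0.2943.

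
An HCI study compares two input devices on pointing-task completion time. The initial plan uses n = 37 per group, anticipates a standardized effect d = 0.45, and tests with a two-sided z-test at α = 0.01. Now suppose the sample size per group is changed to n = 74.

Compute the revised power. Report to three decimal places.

With n = 74 per group: δ = d·√(n/2) = 0.45 × √(74/2) = 2.7372. Critical value z_{0.005} = 2.576.
Revised power = Φ(δ − 2.576) + Φ(−δ − 2.576) = Φ(0.161) + Φ(-5.313) = 0.5641 + 0.0000 = 0.5641.

Power ≈ 0.564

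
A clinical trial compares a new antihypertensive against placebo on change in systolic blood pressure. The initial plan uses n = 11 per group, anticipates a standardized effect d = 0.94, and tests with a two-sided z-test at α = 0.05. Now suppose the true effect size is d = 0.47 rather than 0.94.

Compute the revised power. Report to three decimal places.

With d = 0.47: δ = d·√(n/2) = 0.47 × √(11/2) = 1.1022. Critical value z_{0.025} = 1.960.
Revised power = Φ(δ − 1.960) + Φ(−δ − 1.960) = Φ(-0.858) + Φ(-3.062) = 0.1955 + 0.0011 = 0.1966.

Power ≈ 0.197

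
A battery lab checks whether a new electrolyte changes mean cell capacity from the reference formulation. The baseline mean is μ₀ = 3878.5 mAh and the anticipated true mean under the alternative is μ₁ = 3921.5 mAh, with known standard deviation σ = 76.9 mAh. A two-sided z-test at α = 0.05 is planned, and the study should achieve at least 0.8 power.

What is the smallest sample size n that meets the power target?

n = 26

Standardized effect: d = |μ₁ − μ₀| / σ = |3921.5 − 3878.5| / 76.9 = 0.5592
Set Φ(δ − 1.960) = 0.8; then δ − 1.960 = Φ⁻¹(0.8) = 0.842, giving δ = 2.802.
(For δ > 0 the lower-tail rejection region contributes negligibly to power, so the one-term inversion is standard.)
δ = d·√n ⇒ n = (δ/d)² = (2.802 / 0.5592)² = 25.10.
Rounding up, n = 26.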